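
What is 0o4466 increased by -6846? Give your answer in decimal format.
Convert 0o4466 (octal) → 4×512 + 4×64 + 6×8 + 6 = 2358 (decimal)
Compute 2358 + -6846 = -4488
-4488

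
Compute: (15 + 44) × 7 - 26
Parentheses first: 15 + 44 = 59
Multiply: 59 × 7 = 413
Subtract: 413 - 26 = 387
387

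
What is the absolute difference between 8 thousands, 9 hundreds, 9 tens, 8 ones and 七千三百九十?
Convert 8 thousands, 9 hundreds, 9 tens, 8 ones (place-value notation) → 8×1000 + 9×100 + 9×10 + 8 = 8998 (decimal)
Convert 七千三百九十 (Chinese numeral) → 7×1000 + 3×100 + 9×10 = 7390 (decimal)
Compute |8998 - 7390| = 1608
1608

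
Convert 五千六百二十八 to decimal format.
Convert 五千六百二十八 (Chinese numeral) → 5×1000 + 6×100 + 2×10 + 8 = 5628 (decimal)
5628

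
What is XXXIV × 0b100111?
Convert XXXIV (Roman numeral) → 10 + 10 + 10 + 4 = 34 (decimal)
Convert 0b100111 (binary) → 32 + 4 + 2 + 1 = 39 (decimal)
Compute 34 × 39 = 1326
1326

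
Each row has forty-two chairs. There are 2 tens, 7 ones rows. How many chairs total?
Convert forty-two (English words) → 42 (decimal)
Convert 2 tens, 7 ones (place-value notation) → 2×10 + 7 = 27 (decimal)
Compute 42 × 27 = 1134
1134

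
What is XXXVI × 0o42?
Convert XXXVI (Roman numeral) → 10 + 10 + 10 + 5 + 1 = 36 (decimal)
Convert 0o42 (octal) → 4×8 + 2 = 34 (decimal)
Compute 36 × 34 = 1224
1224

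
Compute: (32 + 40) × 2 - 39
Parentheses first: 32 + 40 = 72
Multiply: 72 × 2 = 144
Subtract: 144 - 39 = 105
105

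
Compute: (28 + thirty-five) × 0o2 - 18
Convert thirty-five (English words) → 35 (decimal)
Convert 0o2 (octal) → 2 (decimal)
Expression in decimal: (28 + 35) × 2 - 18
Parentheses first: 28 + 35 = 63
Multiply: 63 × 2 = 126
Subtract: 126 - 18 = 108
108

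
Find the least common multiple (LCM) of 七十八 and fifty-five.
Convert 七十八 (Chinese numeral) → 7×10 + 8 = 78 (decimal)
Convert fifty-five (English words) → 55 (decimal)
Compute lcm(78, 55) = 4290
4290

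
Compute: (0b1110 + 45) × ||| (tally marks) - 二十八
Convert 0b1110 (binary) → 8 + 4 + 2 = 14 (decimal)
Convert ||| (tally marks) → 3 (decimal)
Convert 二十八 (Chinese numeral) → 2×10 + 8 = 28 (decimal)
Expression in decimal: (14 + 45) × 3 - 28
Parentheses first: 14 + 45 = 59
Multiply: 59 × 3 = 177
Subtract: 177 - 28 = 149
149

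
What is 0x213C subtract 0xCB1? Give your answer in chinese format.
Convert 0x213C (hexadecimal) → 2×4096 + 1×256 + 3×16 + 12 = 8508 (decimal)
Convert 0xCB1 (hexadecimal) → 12×256 + 11×16 + 1 = 3249 (decimal)
Compute 8508 - 3249 = 5259
Convert 5259 (decimal) → 5259 = 5×1000 + 2×100 + 5×10 + 9 → 五千二百五十九 (Chinese numeral)
五千二百五十九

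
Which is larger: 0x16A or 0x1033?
Convert 0x16A (hexadecimal) → 1×256 + 6×16 + 10 = 362 (decimal)
Convert 0x1033 (hexadecimal) → 1×4096 + 3×16 + 3 = 4147 (decimal)
Compare 362 vs 4147: larger = 4147
4147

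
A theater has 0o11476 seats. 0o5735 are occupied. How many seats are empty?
Convert 0o11476 (octal) → 1×4096 + 1×512 + 4×64 + 7×8 + 6 = 4926 (decimal)
Convert 0o5735 (octal) → 5×512 + 7×64 + 3×8 + 5 = 3037 (decimal)
Compute 4926 - 3037 = 1889
1889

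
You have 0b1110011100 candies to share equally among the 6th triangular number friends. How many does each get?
Convert 0b1110011100 (binary) → 512 + 256 + 128 + 16 + 8 + 4 = 924 (decimal)
Convert the 6th triangular number (triangular index) → 6×7/2 = 21 (decimal)
Compute 924 ÷ 21 = 44
44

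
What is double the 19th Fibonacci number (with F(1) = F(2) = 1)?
The 19th Fibonacci number (with F(1) = F(2) = 1) = 4181
Compute 4181 × 2 = 8362
8362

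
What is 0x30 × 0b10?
Convert 0x30 (hexadecimal) → 3×16 = 48 (decimal)
Convert 0b10 (binary) → 2 (decimal)
Compute 48 × 2 = 96
96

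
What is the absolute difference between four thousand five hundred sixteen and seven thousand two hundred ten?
Convert four thousand five hundred sixteen (English words) → 4×1000 + 5×100 + 16 = 4516 (decimal)
Convert seven thousand two hundred ten (English words) → 7×1000 + 2×100 + 10 = 7210 (decimal)
Compute |4516 - 7210| = 2694
2694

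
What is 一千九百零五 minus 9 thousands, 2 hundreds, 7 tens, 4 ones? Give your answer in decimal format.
Convert 一千九百零五 (Chinese numeral) → 1×1000 + 9×100 + 5 = 1905 (decimal)
Convert 9 thousands, 2 hundreds, 7 tens, 4 ones (place-value notation) → 9×1000 + 2×100 + 7×10 + 4 = 9274 (decimal)
Compute 1905 - 9274 = -7369
-7369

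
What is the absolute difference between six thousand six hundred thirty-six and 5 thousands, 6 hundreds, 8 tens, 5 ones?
Convert six thousand six hundred thirty-six (English words) → 6×1000 + 6×100 + 36 = 6636 (decimal)
Convert 5 thousands, 6 hundreds, 8 tens, 5 ones (place-value notation) → 5×1000 + 6×100 + 8×10 + 5 = 5685 (decimal)
Compute |6636 - 5685| = 951
951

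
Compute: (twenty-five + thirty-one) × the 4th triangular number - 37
Convert twenty-five (English words) → 25 (decimal)
Convert thirty-one (English words) → 31 (decimal)
Convert the 4th triangular number (triangular index) → 4×5/2 = 10 (decimal)
Expression in decimal: (25 + 31) × 10 - 37
Parentheses first: 25 + 31 = 56
Multiply: 56 × 10 = 560
Subtract: 560 - 37 = 523
523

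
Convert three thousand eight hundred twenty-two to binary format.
Convert three thousand eight hundred twenty-two (English words) → 3×1000 + 8×100 + 22 = 3822 (decimal)
Convert 3822 (decimal) → 3822 = 2048 + 1024 + 512 + 128 + 64 + 32 + 8 + 4 + 2 → 0b111011101110 (binary)
0b111011101110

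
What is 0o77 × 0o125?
Convert 0o77 (octal) → 7×8 + 7 = 63 (decimal)
Convert 0o125 (octal) → 1×64 + 2×8 + 5 = 85 (decimal)
Compute 63 × 85 = 5355
5355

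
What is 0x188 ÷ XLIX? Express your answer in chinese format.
Convert 0x188 (hexadecimal) → 1×256 + 8×16 + 8 = 392 (decimal)
Convert XLIX (Roman numeral) → 40 + 9 = 49 (decimal)
Compute 392 ÷ 49 = 8
Convert 8 (decimal) → 八 (Chinese numeral)
八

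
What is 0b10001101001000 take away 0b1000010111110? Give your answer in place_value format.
Convert 0b10001101001000 (binary) → 8192 + 512 + 256 + 64 + 8 = 9032 (decimal)
Convert 0b1000010111110 (binary) → 4096 + 128 + 32 + 16 + 8 + 4 + 2 = 4286 (decimal)
Compute 9032 - 4286 = 4746
Convert 4746 (decimal) → 4746 = 4×1000 + 7×100 + 4×10 + 6 → 4 thousands, 7 hundreds, 4 tens, 6 ones (place-value notation)
4 thousands, 7 hundreds, 4 tens, 6 ones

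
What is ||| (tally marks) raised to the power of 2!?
Convert ||| (tally marks) → 3 (decimal)
Convert 2! (factorial) → 2 (decimal)
Compute 3 ^ 2 = 9
9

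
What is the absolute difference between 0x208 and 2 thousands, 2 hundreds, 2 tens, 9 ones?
Convert 0x208 (hexadecimal) → 2×256 + 8 = 520 (decimal)
Convert 2 thousands, 2 hundreds, 2 tens, 9 ones (place-value notation) → 2×1000 + 2×100 + 2×10 + 9 = 2229 (decimal)
Compute |520 - 2229| = 1709
1709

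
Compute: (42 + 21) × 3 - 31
Parentheses first: 42 + 21 = 63
Multiply: 63 × 3 = 189
Subtract: 189 - 31 = 158
158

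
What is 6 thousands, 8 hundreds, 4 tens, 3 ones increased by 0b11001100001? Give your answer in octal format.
Convert 6 thousands, 8 hundreds, 4 tens, 3 ones (place-value notation) → 6×1000 + 8×100 + 4×10 + 3 = 6843 (decimal)
Convert 0b11001100001 (binary) → 1024 + 512 + 64 + 32 + 1 = 1633 (decimal)
Compute 6843 + 1633 = 8476
Convert 8476 (decimal) → 8476 = 2×4096 + 4×64 + 3×8 + 4 → 0o20434 (octal)
0o20434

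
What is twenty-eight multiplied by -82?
Convert twenty-eight (English words) → 28 (decimal)
Compute 28 × -82 = -2296
-2296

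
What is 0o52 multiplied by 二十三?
Convert 0o52 (octal) → 5×8 + 2 = 42 (decimal)
Convert 二十三 (Chinese numeral) → 2×10 + 3 = 23 (decimal)
Compute 42 × 23 = 966
966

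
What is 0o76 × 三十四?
Convert 0o76 (octal) → 7×8 + 6 = 62 (decimal)
Convert 三十四 (Chinese numeral) → 3×10 + 4 = 34 (decimal)
Compute 62 × 34 = 2108
2108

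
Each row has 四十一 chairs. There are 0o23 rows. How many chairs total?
Convert 四十一 (Chinese numeral) → 4×10 + 1 = 41 (decimal)
Convert 0o23 (octal) → 2×8 + 3 = 19 (decimal)
Compute 41 × 19 = 779
779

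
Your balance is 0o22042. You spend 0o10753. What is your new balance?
Convert 0o22042 (octal) → 2×4096 + 2×512 + 4×8 + 2 = 9250 (decimal)
Convert 0o10753 (octal) → 1×4096 + 7×64 + 5×8 + 3 = 4587 (decimal)
Compute 9250 - 4587 = 4663
4663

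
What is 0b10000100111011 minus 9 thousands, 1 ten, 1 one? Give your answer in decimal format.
Convert 0b10000100111011 (binary) → 8192 + 256 + 32 + 16 + 8 + 2 + 1 = 8507 (decimal)
Convert 9 thousands, 1 ten, 1 one (place-value notation) → 9×1000 + 1×10 + 1 = 9011 (decimal)
Compute 8507 - 9011 = -504
-504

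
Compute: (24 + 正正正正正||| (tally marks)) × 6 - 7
Convert 正正正正正||| (tally marks) → 5 + 5 + 5 + 5 + 5 + 3 = 28 (decimal)
Expression in decimal: (24 + 28) × 6 - 7
Parentheses first: 24 + 28 = 52
Multiply: 52 × 6 = 312
Subtract: 312 - 7 = 305
305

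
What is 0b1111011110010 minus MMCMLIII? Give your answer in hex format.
Convert 0b1111011110010 (binary) → 4096 + 2048 + 1024 + 512 + 128 + 64 + 32 + 16 + 2 = 7922 (decimal)
Convert MMCMLIII (Roman numeral) → 1000 + 1000 + 900 + 50 + 1 + 1 + 1 = 2953 (decimal)
Compute 7922 - 2953 = 4969
Convert 4969 (decimal) → 4969 = 1×4096 + 3×256 + 6×16 + 9 → 0x1369 (hexadecimal)
0x1369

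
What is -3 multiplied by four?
Convert four (English words) → 4 (decimal)
Compute -3 × 4 = -12
-12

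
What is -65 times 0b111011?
Convert 0b111011 (binary) → 32 + 16 + 8 + 2 + 1 = 59 (decimal)
Compute -65 × 59 = -3835
-3835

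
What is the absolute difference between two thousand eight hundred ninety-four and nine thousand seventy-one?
Convert two thousand eight hundred ninety-four (English words) → 2×1000 + 8×100 + 94 = 2894 (decimal)
Convert nine thousand seventy-one (English words) → 9×1000 + 71 = 9071 (decimal)
Compute |2894 - 9071| = 6177
6177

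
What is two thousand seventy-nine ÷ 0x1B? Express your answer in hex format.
Convert two thousand seventy-nine (English words) → 2×1000 + 79 = 2079 (decimal)
Convert 0x1B (hexadecimal) → 1×16 + 11 = 27 (decimal)
Compute 2079 ÷ 27 = 77
Convert 77 (decimal) → 77 = 4×16 + 13 → 0x4D (hexadecimal)
0x4D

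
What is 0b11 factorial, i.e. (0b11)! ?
Convert 0b11 (binary) → 2 + 1 = 3 (decimal)
Compute 3! = 6
6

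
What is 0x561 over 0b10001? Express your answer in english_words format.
Convert 0x561 (hexadecimal) → 5×256 + 6×16 + 1 = 1377 (decimal)
Convert 0b10001 (binary) → 16 + 1 = 17 (decimal)
Compute 1377 ÷ 17 = 81
Convert 81 (decimal) → eighty-one (English words)
eighty-one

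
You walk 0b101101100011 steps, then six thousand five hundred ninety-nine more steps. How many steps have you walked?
Convert 0b101101100011 (binary) → 2048 + 512 + 256 + 64 + 32 + 2 + 1 = 2915 (decimal)
Convert six thousand five hundred ninety-nine (English words) → 6×1000 + 5×100 + 99 = 6599 (decimal)
Compute 2915 + 6599 = 9514
9514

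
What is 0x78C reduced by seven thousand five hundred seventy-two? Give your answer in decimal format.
Convert 0x78C (hexadecimal) → 7×256 + 8×16 + 12 = 1932 (decimal)
Convert seven thousand five hundred seventy-two (English words) → 7×1000 + 5×100 + 72 = 7572 (decimal)
Compute 1932 - 7572 = -5640
-5640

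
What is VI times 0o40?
Convert VI (Roman numeral) → 5 + 1 = 6 (decimal)
Convert 0o40 (octal) → 4×8 = 32 (decimal)
Compute 6 × 32 = 192
192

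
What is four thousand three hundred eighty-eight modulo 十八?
Convert four thousand three hundred eighty-eight (English words) → 4×1000 + 3×100 + 88 = 4388 (decimal)
Convert 十八 (Chinese numeral) → 1×10 + 8 = 18 (decimal)
Compute 4388 mod 18 = 14
14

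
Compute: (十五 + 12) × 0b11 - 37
Convert 十五 (Chinese numeral) → 1×10 + 5 = 15 (decimal)
Convert 0b11 (binary) → 2 + 1 = 3 (decimal)
Expression in decimal: (15 + 12) × 3 - 37
Parentheses first: 15 + 12 = 27
Multiply: 27 × 3 = 81
Subtract: 81 - 37 = 44
44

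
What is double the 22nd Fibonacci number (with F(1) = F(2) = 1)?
The 22nd Fibonacci number (with F(1) = F(2) = 1) = 17711
Compute 17711 × 2 = 35422
35422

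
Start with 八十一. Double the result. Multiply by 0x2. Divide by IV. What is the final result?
Convert 八十一 (Chinese numeral) → 8×10 + 1 = 81 (decimal)
Start: 81
81 × 2 = 162
Convert 0x2 (hexadecimal) → 2 (decimal)
162 × 2 = 324
Convert IV (Roman numeral) → 4 (decimal)
324 ÷ 4 = 81
81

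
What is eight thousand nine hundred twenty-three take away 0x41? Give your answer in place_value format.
Convert eight thousand nine hundred twenty-three (English words) → 8×1000 + 9×100 + 23 = 8923 (decimal)
Convert 0x41 (hexadecimal) → 4×16 + 1 = 65 (decimal)
Compute 8923 - 65 = 8858
Convert 8858 (decimal) → 8858 = 8×1000 + 8×100 + 5×10 + 8 → 8 thousands, 8 hundreds, 5 tens, 8 ones (place-value notation)
8 thousands, 8 hundreds, 5 tens, 8 ones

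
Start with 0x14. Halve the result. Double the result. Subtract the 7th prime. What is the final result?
Convert 0x14 (hexadecimal) → 1×16 + 4 = 20 (decimal)
Start: 20
20 ÷ 2 = 10
10 × 2 = 20
Convert the 7th prime (prime index) → 17 (decimal)
20 - 17 = 3
3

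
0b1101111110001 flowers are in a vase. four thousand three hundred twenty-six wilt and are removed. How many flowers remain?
Convert 0b1101111110001 (binary) → 4096 + 2048 + 512 + 256 + 128 + 64 + 32 + 16 + 1 = 7153 (decimal)
Convert four thousand three hundred twenty-six (English words) → 4×1000 + 3×100 + 26 = 4326 (decimal)
Compute 7153 - 4326 = 2827
2827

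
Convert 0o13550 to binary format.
Convert 0o13550 (octal) → 1×4096 + 3×512 + 5×64 + 5×8 = 5992 (decimal)
Convert 5992 (decimal) → 5992 = 4096 + 1024 + 512 + 256 + 64 + 32 + 8 → 0b1011101101000 (binary)
0b1011101101000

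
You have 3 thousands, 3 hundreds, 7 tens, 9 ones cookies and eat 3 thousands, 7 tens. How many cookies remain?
Convert 3 thousands, 3 hundreds, 7 tens, 9 ones (place-value notation) → 3×1000 + 3×100 + 7×10 + 9 = 3379 (decimal)
Convert 3 thousands, 7 tens (place-value notation) → 3×1000 + 7×10 = 3070 (decimal)
Compute 3379 - 3070 = 309
309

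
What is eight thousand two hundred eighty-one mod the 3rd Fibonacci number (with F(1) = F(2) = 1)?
Convert eight thousand two hundred eighty-one (English words) → 8×1000 + 2×100 + 81 = 8281 (decimal)
Convert the 3rd Fibonacci number (with F(1) = F(2) = 1) (Fibonacci index) → 1, 1, 2 → 2 (decimal)
Compute 8281 mod 2 = 1
1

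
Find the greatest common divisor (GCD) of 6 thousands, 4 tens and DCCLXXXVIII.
Convert 6 thousands, 4 tens (place-value notation) → 6×1000 + 4×10 = 6040 (decimal)
Convert DCCLXXXVIII (Roman numeral) → 500 + 100 + 100 + 50 + 10 + 10 + 10 + 5 + 1 + 1 + 1 = 788 (decimal)
Compute gcd(6040, 788) = 4
4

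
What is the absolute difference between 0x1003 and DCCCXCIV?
Convert 0x1003 (hexadecimal) → 1×4096 + 3 = 4099 (decimal)
Convert DCCCXCIV (Roman numeral) → 500 + 100 + 100 + 100 + 90 + 4 = 894 (decimal)
Compute |4099 - 894| = 3205
3205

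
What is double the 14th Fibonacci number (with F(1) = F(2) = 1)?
The 14th Fibonacci number (with F(1) = F(2) = 1): 1, 1, 2, 3, 5, 8, 13, 21, 34, 55, 89, 144, 233, 377 → 377
Compute 377 × 2 = 754
754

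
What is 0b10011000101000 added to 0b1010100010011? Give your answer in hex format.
Convert 0b10011000101000 (binary) → 8192 + 1024 + 512 + 32 + 8 = 9768 (decimal)
Convert 0b1010100010011 (binary) → 4096 + 1024 + 256 + 16 + 2 + 1 = 5395 (decimal)
Compute 9768 + 5395 = 15163
Convert 15163 (decimal) → 15163 = 3×4096 + 11×256 + 3×16 + 11 → 0x3B3B (hexadecimal)
0x3B3B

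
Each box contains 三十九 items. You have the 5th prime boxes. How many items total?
Convert 三十九 (Chinese numeral) → 3×10 + 9 = 39 (decimal)
Convert the 5th prime (prime index) → 11 (decimal)
Compute 39 × 11 = 429
429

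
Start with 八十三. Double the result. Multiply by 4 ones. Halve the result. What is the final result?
Convert 八十三 (Chinese numeral) → 8×10 + 3 = 83 (decimal)
Start: 83
83 × 2 = 166
Convert 4 ones (place-value notation) → 4 (decimal)
166 × 4 = 664
664 ÷ 2 = 332
332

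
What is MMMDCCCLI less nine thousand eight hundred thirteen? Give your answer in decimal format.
Convert MMMDCCCLI (Roman numeral) → 1000 + 1000 + 1000 + 500 + 100 + 100 + 100 + 50 + 1 = 3851 (decimal)
Convert nine thousand eight hundred thirteen (English words) → 9×1000 + 8×100 + 13 = 9813 (decimal)
Compute 3851 - 9813 = -5962
-5962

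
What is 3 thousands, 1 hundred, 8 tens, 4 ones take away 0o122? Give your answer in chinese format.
Convert 3 thousands, 1 hundred, 8 tens, 4 ones (place-value notation) → 3×1000 + 1×100 + 8×10 + 4 = 3184 (decimal)
Convert 0o122 (octal) → 1×64 + 2×8 + 2 = 82 (decimal)
Compute 3184 - 82 = 3102
Convert 3102 (decimal) → 3102 = 3×1000 + 1×100 + 2 → 三千一百零二 (Chinese numeral)
三千一百零二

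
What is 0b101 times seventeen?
Convert 0b101 (binary) → 4 + 1 = 5 (decimal)
Convert seventeen (English words) → 17 (decimal)
Compute 5 × 17 = 85
85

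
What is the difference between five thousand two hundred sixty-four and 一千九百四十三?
Convert five thousand two hundred sixty-four (English words) → 5×1000 + 2×100 + 64 = 5264 (decimal)
Convert 一千九百四十三 (Chinese numeral) → 1×1000 + 9×100 + 4×10 + 3 = 1943 (decimal)
Difference: |5264 - 1943| = 3321
3321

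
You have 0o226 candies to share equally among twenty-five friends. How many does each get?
Convert 0o226 (octal) → 2×64 + 2×8 + 6 = 150 (decimal)
Convert twenty-five (English words) → 25 (decimal)
Compute 150 ÷ 25 = 6
6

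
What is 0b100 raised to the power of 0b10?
Convert 0b100 (binary) → 4 (decimal)
Convert 0b10 (binary) → 2 (decimal)
Compute 4 ^ 2 = 16
16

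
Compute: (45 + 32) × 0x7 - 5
Convert 0x7 (hexadecimal) → 7 (decimal)
Expression in decimal: (45 + 32) × 7 - 5
Parentheses first: 45 + 32 = 77
Multiply: 77 × 7 = 539
Subtract: 539 - 5 = 534
534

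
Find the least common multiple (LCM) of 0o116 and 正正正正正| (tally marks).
Convert 0o116 (octal) → 1×64 + 1×8 + 6 = 78 (decimal)
Convert 正正正正正| (tally marks) → 5 + 5 + 5 + 5 + 5 + 1 = 26 (decimal)
Compute lcm(78, 26) = 78
78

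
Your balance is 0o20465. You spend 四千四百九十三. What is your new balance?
Convert 0o20465 (octal) → 2×4096 + 4×64 + 6×8 + 5 = 8501 (decimal)
Convert 四千四百九十三 (Chinese numeral) → 4×1000 + 4×100 + 9×10 + 3 = 4493 (decimal)
Compute 8501 - 4493 = 4008
4008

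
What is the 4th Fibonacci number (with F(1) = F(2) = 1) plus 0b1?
The 4th Fibonacci number (with F(1) = F(2) = 1): 1, 1, 2, 3 → 3
Convert 0b1 (binary) → 1 (decimal)
Compute 3 + 1 = 4
4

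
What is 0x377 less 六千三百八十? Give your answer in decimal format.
Convert 0x377 (hexadecimal) → 3×256 + 7×16 + 7 = 887 (decimal)
Convert 六千三百八十 (Chinese numeral) → 6×1000 + 3×100 + 8×10 = 6380 (decimal)
Compute 887 - 6380 = -5493
-5493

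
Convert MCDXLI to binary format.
Convert MCDXLI (Roman numeral) → 1000 + 400 + 40 + 1 = 1441 (decimal)
Convert 1441 (decimal) → 1441 = 1024 + 256 + 128 + 32 + 1 → 0b10110100001 (binary)
0b10110100001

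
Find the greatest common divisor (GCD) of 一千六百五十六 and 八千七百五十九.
Convert 一千六百五十六 (Chinese numeral) → 1×1000 + 6×100 + 5×10 + 6 = 1656 (decimal)
Convert 八千七百五十九 (Chinese numeral) → 8×1000 + 7×100 + 5×10 + 9 = 8759 (decimal)
Compute gcd(1656, 8759) = 1
1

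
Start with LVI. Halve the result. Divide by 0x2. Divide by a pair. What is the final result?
Convert LVI (Roman numeral) → 50 + 5 + 1 = 56 (decimal)
Start: 56
56 ÷ 2 = 28
Convert 0x2 (hexadecimal) → 2 (decimal)
28 ÷ 2 = 14
Convert a pair (colloquial) → 2 (decimal)
14 ÷ 2 = 7
7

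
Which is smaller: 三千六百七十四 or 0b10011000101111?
Convert 三千六百七十四 (Chinese numeral) → 3×1000 + 6×100 + 7×10 + 4 = 3674 (decimal)
Convert 0b10011000101111 (binary) → 8192 + 1024 + 512 + 32 + 8 + 4 + 2 + 1 = 9775 (decimal)
Compare 3674 vs 9775: smaller = 3674
3674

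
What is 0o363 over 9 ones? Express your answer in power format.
Convert 0o363 (octal) → 3×64 + 6×8 + 3 = 243 (decimal)
Convert 9 ones (place-value notation) → 9 (decimal)
Compute 243 ÷ 9 = 27
Convert 27 (decimal) → 3^3 (power)
3^3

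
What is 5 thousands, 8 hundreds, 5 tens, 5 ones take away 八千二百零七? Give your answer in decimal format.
Convert 5 thousands, 8 hundreds, 5 tens, 5 ones (place-value notation) → 5×1000 + 8×100 + 5×10 + 5 = 5855 (decimal)
Convert 八千二百零七 (Chinese numeral) → 8×1000 + 2×100 + 7 = 8207 (decimal)
Compute 5855 - 8207 = -2352
-2352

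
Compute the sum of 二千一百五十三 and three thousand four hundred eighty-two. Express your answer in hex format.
Convert 二千一百五十三 (Chinese numeral) → 2×1000 + 1×100 + 5×10 + 3 = 2153 (decimal)
Convert three thousand four hundred eighty-two (English words) → 3×1000 + 4×100 + 82 = 3482 (decimal)
Compute 2153 + 3482 = 5635
Convert 5635 (decimal) → 5635 = 1×4096 + 6×256 + 3 → 0x1603 (hexadecimal)
0x1603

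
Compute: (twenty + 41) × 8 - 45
Convert twenty (English words) → 20 (decimal)
Expression in decimal: (20 + 41) × 8 - 45
Parentheses first: 20 + 41 = 61
Multiply: 61 × 8 = 488
Subtract: 488 - 45 = 443
443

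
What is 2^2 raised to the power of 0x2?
Convert 2^2 (power) → 4 (decimal)
Convert 0x2 (hexadecimal) → 2 (decimal)
Compute 4 ^ 2 = 16
16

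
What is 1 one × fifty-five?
Convert 1 one (place-value notation) → 1 (decimal)
Convert fifty-five (English words) → 55 (decimal)
Compute 1 × 55 = 55
55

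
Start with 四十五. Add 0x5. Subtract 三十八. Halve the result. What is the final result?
Convert 四十五 (Chinese numeral) → 4×10 + 5 = 45 (decimal)
Start: 45
Convert 0x5 (hexadecimal) → 5 (decimal)
45 + 5 = 50
Convert 三十八 (Chinese numeral) → 3×10 + 8 = 38 (decimal)
50 - 38 = 12
12 ÷ 2 = 6
6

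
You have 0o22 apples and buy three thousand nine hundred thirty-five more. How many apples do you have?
Convert 0o22 (octal) → 2×8 + 2 = 18 (decimal)
Convert three thousand nine hundred thirty-five (English words) → 3×1000 + 9×100 + 35 = 3935 (decimal)
Compute 18 + 3935 = 3953
3953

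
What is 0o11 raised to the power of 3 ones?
Convert 0o11 (octal) → 1×8 + 1 = 9 (decimal)
Convert 3 ones (place-value notation) → 3 (decimal)
Compute 9 ^ 3 = 729
729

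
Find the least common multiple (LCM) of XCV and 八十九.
Convert XCV (Roman numeral) → 90 + 5 = 95 (decimal)
Convert 八十九 (Chinese numeral) → 8×10 + 9 = 89 (decimal)
Compute lcm(95, 89) = 8455
8455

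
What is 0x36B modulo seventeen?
Convert 0x36B (hexadecimal) → 3×256 + 6×16 + 11 = 875 (decimal)
Convert seventeen (English words) → 17 (decimal)
Compute 875 mod 17 = 8
8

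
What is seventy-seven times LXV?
Convert seventy-seven (English words) → 77 (decimal)
Convert LXV (Roman numeral) → 50 + 10 + 5 = 65 (decimal)
Compute 77 × 65 = 5005
5005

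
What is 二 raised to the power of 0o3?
Convert 二 (Chinese numeral) → 2 (decimal)
Convert 0o3 (octal) → 3 (decimal)
Compute 2 ^ 3 = 8
8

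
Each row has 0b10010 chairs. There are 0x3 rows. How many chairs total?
Convert 0b10010 (binary) → 16 + 2 = 18 (decimal)
Convert 0x3 (hexadecimal) → 3 (decimal)
Compute 18 × 3 = 54
54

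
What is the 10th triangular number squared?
The 10th triangular number = 10×11/2 = 55
Compute 55² = 55 × 55 = 3025
3025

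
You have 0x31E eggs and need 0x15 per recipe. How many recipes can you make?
Convert 0x31E (hexadecimal) → 3×256 + 1×16 + 14 = 798 (decimal)
Convert 0x15 (hexadecimal) → 1×16 + 5 = 21 (decimal)
Compute 798 ÷ 21 = 38
38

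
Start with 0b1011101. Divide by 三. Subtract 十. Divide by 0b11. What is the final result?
Convert 0b1011101 (binary) → 64 + 16 + 8 + 4 + 1 = 93 (decimal)
Start: 93
Convert 三 (Chinese numeral) → 3 (decimal)
93 ÷ 3 = 31
Convert 十 (Chinese numeral) → 1×10 = 10 (decimal)
31 - 10 = 21
Convert 0b11 (binary) → 2 + 1 = 3 (decimal)
21 ÷ 3 = 7
7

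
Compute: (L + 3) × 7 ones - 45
Convert L (Roman numeral) → 50 (decimal)
Convert 7 ones (place-value notation) → 7 (decimal)
Expression in decimal: (50 + 3) × 7 - 45
Parentheses first: 50 + 3 = 53
Multiply: 53 × 7 = 371
Subtract: 371 - 45 = 326
326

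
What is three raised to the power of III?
Convert three (English words) → 3 (decimal)
Convert III (Roman numeral) → 1 + 1 + 1 = 3 (decimal)
Compute 3 ^ 3 = 27
27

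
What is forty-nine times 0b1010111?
Convert forty-nine (English words) → 49 (decimal)
Convert 0b1010111 (binary) → 64 + 16 + 4 + 2 + 1 = 87 (decimal)
Compute 49 × 87 = 4263
4263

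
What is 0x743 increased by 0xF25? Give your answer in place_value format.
Convert 0x743 (hexadecimal) → 7×256 + 4×16 + 3 = 1859 (decimal)
Convert 0xF25 (hexadecimal) → 15×256 + 2×16 + 5 = 3877 (decimal)
Compute 1859 + 3877 = 5736
Convert 5736 (decimal) → 5736 = 5×1000 + 7×100 + 3×10 + 6 → 5 thousands, 7 hundreds, 3 tens, 6 ones (place-value notation)
5 thousands, 7 hundreds, 3 tens, 6 ones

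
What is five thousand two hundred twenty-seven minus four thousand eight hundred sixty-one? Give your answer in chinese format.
Convert five thousand two hundred twenty-seven (English words) → 5×1000 + 2×100 + 27 = 5227 (decimal)
Convert four thousand eight hundred sixty-one (English words) → 4×1000 + 8×100 + 61 = 4861 (decimal)
Compute 5227 - 4861 = 366
Convert 366 (decimal) → 366 = 3×100 + 6×10 + 6 → 三百六十六 (Chinese numeral)
三百六十六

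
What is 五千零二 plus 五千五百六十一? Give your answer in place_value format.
Convert 五千零二 (Chinese numeral) → 5×1000 + 2 = 5002 (decimal)
Convert 五千五百六十一 (Chinese numeral) → 5×1000 + 5×100 + 6×10 + 1 = 5561 (decimal)
Compute 5002 + 5561 = 10563
Convert 10563 (decimal) → 10563 = 10×1000 + 5×100 + 6×10 + 3 → 10 thousands, 5 hundreds, 6 tens, 3 ones (place-value notation)
10 thousands, 5 hundreds, 6 tens, 3 ones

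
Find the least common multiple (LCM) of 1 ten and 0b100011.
Convert 1 ten (place-value notation) → 1×10 = 10 (decimal)
Convert 0b100011 (binary) → 32 + 2 + 1 = 35 (decimal)
Compute lcm(10, 35) = 70
70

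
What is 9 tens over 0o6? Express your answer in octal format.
Convert 9 tens (place-value notation) → 9×10 = 90 (decimal)
Convert 0o6 (octal) → 6 (decimal)
Compute 90 ÷ 6 = 15
Convert 15 (decimal) → 15 = 1×8 + 7 → 0o17 (octal)
0o17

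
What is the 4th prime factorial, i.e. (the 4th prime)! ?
Convert the 4th prime (prime index) → 7 (decimal)
Compute 7! = 5040
5040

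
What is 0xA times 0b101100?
Convert 0xA (hexadecimal) → 10 (decimal)
Convert 0b101100 (binary) → 32 + 8 + 4 = 44 (decimal)
Compute 10 × 44 = 440
440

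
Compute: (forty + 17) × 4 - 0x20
Convert forty (English words) → 40 (decimal)
Convert 0x20 (hexadecimal) → 2×16 = 32 (decimal)
Expression in decimal: (40 + 17) × 4 - 32
Parentheses first: 40 + 17 = 57
Multiply: 57 × 4 = 228
Subtract: 228 - 32 = 196
196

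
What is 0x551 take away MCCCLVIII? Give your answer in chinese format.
Convert 0x551 (hexadecimal) → 5×256 + 5×16 + 1 = 1361 (decimal)
Convert MCCCLVIII (Roman numeral) → 1000 + 100 + 100 + 100 + 50 + 5 + 1 + 1 + 1 = 1358 (decimal)
Compute 1361 - 1358 = 3
Convert 3 (decimal) → 三 (Chinese numeral)
三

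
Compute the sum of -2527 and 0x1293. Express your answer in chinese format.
Convert 0x1293 (hexadecimal) → 1×4096 + 2×256 + 9×16 + 3 = 4755 (decimal)
Compute -2527 + 4755 = 2228
Convert 2228 (decimal) → 2228 = 2×1000 + 2×100 + 2×10 + 8 → 二千二百二十八 (Chinese numeral)
二千二百二十八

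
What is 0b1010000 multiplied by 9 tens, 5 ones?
Convert 0b1010000 (binary) → 64 + 16 = 80 (decimal)
Convert 9 tens, 5 ones (place-value notation) → 9×10 + 5 = 95 (decimal)
Compute 80 × 95 = 7600
7600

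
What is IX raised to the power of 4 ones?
Convert IX (Roman numeral) → 9 (decimal)
Convert 4 ones (place-value notation) → 4 (decimal)
Compute 9 ^ 4 = 6561
6561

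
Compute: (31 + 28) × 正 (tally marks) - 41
Convert 正 (tally marks) → 5 (decimal)
Expression in decimal: (31 + 28) × 5 - 41
Parentheses first: 31 + 28 = 59
Multiply: 59 × 5 = 295
Subtract: 295 - 41 = 254
254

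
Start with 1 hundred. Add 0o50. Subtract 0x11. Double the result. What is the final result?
Convert 1 hundred (place-value notation) → 1×100 = 100 (decimal)
Start: 100
Convert 0o50 (octal) → 5×8 = 40 (decimal)
100 + 40 = 140
Convert 0x11 (hexadecimal) → 1×16 + 1 = 17 (decimal)
140 - 17 = 123
123 × 2 = 246
246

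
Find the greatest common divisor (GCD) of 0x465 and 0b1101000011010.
Convert 0x465 (hexadecimal) → 4×256 + 6×16 + 5 = 1125 (decimal)
Convert 0b1101000011010 (binary) → 4096 + 2048 + 512 + 16 + 8 + 2 = 6682 (decimal)
Compute gcd(1125, 6682) = 1
1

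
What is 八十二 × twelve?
Convert 八十二 (Chinese numeral) → 8×10 + 2 = 82 (decimal)
Convert twelve (English words) → 12 (decimal)
Compute 82 × 12 = 984
984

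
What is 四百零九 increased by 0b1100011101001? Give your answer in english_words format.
Convert 四百零九 (Chinese numeral) → 4×100 + 9 = 409 (decimal)
Convert 0b1100011101001 (binary) → 4096 + 2048 + 128 + 64 + 32 + 8 + 1 = 6377 (decimal)
Compute 409 + 6377 = 6786
Convert 6786 (decimal) → 6786 = 6×1000 + 7×100 + 86 → six thousand seven hundred eighty-six (English words)
six thousand seven hundred eighty-six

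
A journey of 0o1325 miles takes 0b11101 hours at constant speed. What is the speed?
Convert 0o1325 (octal) → 1×512 + 3×64 + 2×8 + 5 = 725 (decimal)
Convert 0b11101 (binary) → 16 + 8 + 4 + 1 = 29 (decimal)
Compute 725 ÷ 29 = 25
25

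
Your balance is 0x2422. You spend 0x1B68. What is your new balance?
Convert 0x2422 (hexadecimal) → 2×4096 + 4×256 + 2×16 + 2 = 9250 (decimal)
Convert 0x1B68 (hexadecimal) → 1×4096 + 11×256 + 6×16 + 8 = 7016 (decimal)
Compute 9250 - 7016 = 2234
2234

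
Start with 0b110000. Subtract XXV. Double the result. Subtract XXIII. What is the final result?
Convert 0b110000 (binary) → 32 + 16 = 48 (decimal)
Start: 48
Convert XXV (Roman numeral) → 10 + 10 + 5 = 25 (decimal)
48 - 25 = 23
23 × 2 = 46
Convert XXIII (Roman numeral) → 10 + 10 + 1 + 1 + 1 = 23 (decimal)
46 - 23 = 23
23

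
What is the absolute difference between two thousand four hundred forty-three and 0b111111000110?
Convert two thousand four hundred forty-three (English words) → 2×1000 + 4×100 + 43 = 2443 (decimal)
Convert 0b111111000110 (binary) → 2048 + 1024 + 512 + 256 + 128 + 64 + 4 + 2 = 4038 (decimal)
Compute |2443 - 4038| = 1595
1595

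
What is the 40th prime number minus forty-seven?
The 40th prime number = 173
Convert forty-seven (English words) → 47 (decimal)
Compute 173 - 47 = 126
126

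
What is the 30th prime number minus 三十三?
The 30th prime number = 113
Convert 三十三 (Chinese numeral) → 3×10 + 3 = 33 (decimal)
Compute 113 - 33 = 80
80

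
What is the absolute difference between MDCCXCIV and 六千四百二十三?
Convert MDCCXCIV (Roman numeral) → 1000 + 500 + 100 + 100 + 90 + 4 = 1794 (decimal)
Convert 六千四百二十三 (Chinese numeral) → 6×1000 + 4×100 + 2×10 + 3 = 6423 (decimal)
Compute |1794 - 6423| = 4629
4629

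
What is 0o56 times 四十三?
Convert 0o56 (octal) → 5×8 + 6 = 46 (decimal)
Convert 四十三 (Chinese numeral) → 4×10 + 3 = 43 (decimal)
Compute 46 × 43 = 1978
1978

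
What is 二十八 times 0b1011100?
Convert 二十八 (Chinese numeral) → 2×10 + 8 = 28 (decimal)
Convert 0b1011100 (binary) → 64 + 16 + 8 + 4 = 92 (decimal)
Compute 28 × 92 = 2576
2576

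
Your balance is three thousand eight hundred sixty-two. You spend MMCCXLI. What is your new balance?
Convert three thousand eight hundred sixty-two (English words) → 3×1000 + 8×100 + 62 = 3862 (decimal)
Convert MMCCXLI (Roman numeral) → 1000 + 1000 + 100 + 100 + 40 + 1 = 2241 (decimal)
Compute 3862 - 2241 = 1621
1621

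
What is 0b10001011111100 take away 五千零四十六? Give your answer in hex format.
Convert 0b10001011111100 (binary) → 8192 + 512 + 128 + 64 + 32 + 16 + 8 + 4 = 8956 (decimal)
Convert 五千零四十六 (Chinese numeral) → 5×1000 + 4×10 + 6 = 5046 (decimal)
Compute 8956 - 5046 = 3910
Convert 3910 (decimal) → 3910 = 15×256 + 4×16 + 6 → 0xF46 (hexadecimal)
0xF46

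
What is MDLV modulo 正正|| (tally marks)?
Convert MDLV (Roman numeral) → 1000 + 500 + 50 + 5 = 1555 (decimal)
Convert 正正|| (tally marks) → 5 + 5 + 2 = 12 (decimal)
Compute 1555 mod 12 = 7
7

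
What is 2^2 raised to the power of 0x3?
Convert 2^2 (power) → 4 (decimal)
Convert 0x3 (hexadecimal) → 3 (decimal)
Compute 4 ^ 3 = 64
64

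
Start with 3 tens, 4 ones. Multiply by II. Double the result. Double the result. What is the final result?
Convert 3 tens, 4 ones (place-value notation) → 3×10 + 4 = 34 (decimal)
Start: 34
Convert II (Roman numeral) → 1 + 1 = 2 (decimal)
34 × 2 = 68
68 × 2 = 136
136 × 2 = 272
272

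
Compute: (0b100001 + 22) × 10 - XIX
Convert 0b100001 (binary) → 32 + 1 = 33 (decimal)
Convert XIX (Roman numeral) → 10 + 9 = 19 (decimal)
Expression in decimal: (33 + 22) × 10 - 19
Parentheses first: 33 + 22 = 55
Multiply: 55 × 10 = 550
Subtract: 550 - 19 = 531
531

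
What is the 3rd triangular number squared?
The 3rd triangular number = 3×4/2 = 6
Compute 6² = 6 × 6 = 36
36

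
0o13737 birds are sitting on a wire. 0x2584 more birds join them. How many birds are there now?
Convert 0o13737 (octal) → 1×4096 + 3×512 + 7×64 + 3×8 + 7 = 6111 (decimal)
Convert 0x2584 (hexadecimal) → 2×4096 + 5×256 + 8×16 + 4 = 9604 (decimal)
Compute 6111 + 9604 = 15715
15715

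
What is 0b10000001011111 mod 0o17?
Convert 0b10000001011111 (binary) → 8192 + 64 + 16 + 8 + 4 + 2 + 1 = 8287 (decimal)
Convert 0o17 (octal) → 1×8 + 7 = 15 (decimal)
Compute 8287 mod 15 = 7
7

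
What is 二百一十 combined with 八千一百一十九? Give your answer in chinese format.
Convert 二百一十 (Chinese numeral) → 2×100 + 1×10 = 210 (decimal)
Convert 八千一百一十九 (Chinese numeral) → 8×1000 + 1×100 + 1×10 + 9 = 8119 (decimal)
Compute 210 + 8119 = 8329
Convert 8329 (decimal) → 8329 = 8×1000 + 3×100 + 2×10 + 9 → 八千三百二十九 (Chinese numeral)
八千三百二十九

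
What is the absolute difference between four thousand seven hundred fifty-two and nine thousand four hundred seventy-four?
Convert four thousand seven hundred fifty-two (English words) → 4×1000 + 7×100 + 52 = 4752 (decimal)
Convert nine thousand four hundred seventy-four (English words) → 9×1000 + 4×100 + 74 = 9474 (decimal)
Compute |4752 - 9474| = 4722
4722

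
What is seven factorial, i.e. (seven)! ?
Convert seven (English words) → 7 (decimal)
Compute 7! = 5040
5040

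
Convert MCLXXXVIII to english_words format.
Convert MCLXXXVIII (Roman numeral) → 1000 + 100 + 50 + 10 + 10 + 10 + 5 + 1 + 1 + 1 = 1188 (decimal)
Convert 1188 (decimal) → 1188 = 1×1000 + 1×100 + 88 → one thousand one hundred eighty-eight (English words)
one thousand one hundred eighty-eight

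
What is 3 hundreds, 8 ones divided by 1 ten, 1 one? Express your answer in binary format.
Convert 3 hundreds, 8 ones (place-value notation) → 3×100 + 8 = 308 (decimal)
Convert 1 ten, 1 one (place-value notation) → 1×10 + 1 = 11 (decimal)
Compute 308 ÷ 11 = 28
Convert 28 (decimal) → 28 = 16 + 8 + 4 → 0b11100 (binary)
0b11100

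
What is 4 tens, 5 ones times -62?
Convert 4 tens, 5 ones (place-value notation) → 4×10 + 5 = 45 (decimal)
Compute 45 × -62 = -2790
-2790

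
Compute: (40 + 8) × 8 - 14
Parentheses first: 40 + 8 = 48
Multiply: 48 × 8 = 384
Subtract: 384 - 14 = 370
370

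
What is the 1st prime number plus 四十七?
The 1st prime number = 2
Convert 四十七 (Chinese numeral) → 4×10 + 7 = 47 (decimal)
Compute 2 + 47 = 49
49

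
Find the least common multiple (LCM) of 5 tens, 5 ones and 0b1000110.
Convert 5 tens, 5 ones (place-value notation) → 5×10 + 5 = 55 (decimal)
Convert 0b1000110 (binary) → 64 + 4 + 2 = 70 (decimal)
Compute lcm(55, 70) = 770
770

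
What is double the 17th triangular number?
The 17th triangular number = 17×18/2 = 153
Compute 153 × 2 = 306
306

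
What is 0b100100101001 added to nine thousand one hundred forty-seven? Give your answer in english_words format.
Convert 0b100100101001 (binary) → 2048 + 256 + 32 + 8 + 1 = 2345 (decimal)
Convert nine thousand one hundred forty-seven (English words) → 9×1000 + 1×100 + 47 = 9147 (decimal)
Compute 2345 + 9147 = 11492
Convert 11492 (decimal) → 11492 = 11×1000 + 4×100 + 92 → eleven thousand four hundred ninety-two (English words)
eleven thousand four hundred ninety-two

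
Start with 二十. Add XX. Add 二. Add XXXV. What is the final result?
Convert 二十 (Chinese numeral) → 2×10 = 20 (decimal)
Start: 20
Convert XX (Roman numeral) → 10 + 10 = 20 (decimal)
20 + 20 = 40
Convert 二 (Chinese numeral) → 2 (decimal)
40 + 2 = 42
Convert XXXV (Roman numeral) → 10 + 10 + 10 + 5 = 35 (decimal)
42 + 35 = 77
77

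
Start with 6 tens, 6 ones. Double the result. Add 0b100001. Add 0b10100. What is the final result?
Convert 6 tens, 6 ones (place-value notation) → 6×10 + 6 = 66 (decimal)
Start: 66
66 × 2 = 132
Convert 0b100001 (binary) → 32 + 1 = 33 (decimal)
132 + 33 = 165
Convert 0b10100 (binary) → 16 + 4 = 20 (decimal)
165 + 20 = 185
185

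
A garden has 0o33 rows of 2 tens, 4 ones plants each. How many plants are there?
Convert 2 tens, 4 ones (place-value notation) → 2×10 + 4 = 24 (decimal)
Convert 0o33 (octal) → 3×8 + 3 = 27 (decimal)
Compute 24 × 27 = 648
648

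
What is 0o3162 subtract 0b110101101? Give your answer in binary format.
Convert 0o3162 (octal) → 3×512 + 1×64 + 6×8 + 2 = 1650 (decimal)
Convert 0b110101101 (binary) → 256 + 128 + 32 + 8 + 4 + 1 = 429 (decimal)
Compute 1650 - 429 = 1221
Convert 1221 (decimal) → 1221 = 1024 + 128 + 64 + 4 + 1 → 0b10011000101 (binary)
0b10011000101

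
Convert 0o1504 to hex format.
Convert 0o1504 (octal) → 1×512 + 5×64 + 4 = 836 (decimal)
Convert 836 (decimal) → 836 = 3×256 + 4×16 + 4 → 0x344 (hexadecimal)
0x344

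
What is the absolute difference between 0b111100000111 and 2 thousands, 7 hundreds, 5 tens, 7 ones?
Convert 0b111100000111 (binary) → 2048 + 1024 + 512 + 256 + 4 + 2 + 1 = 3847 (decimal)
Convert 2 thousands, 7 hundreds, 5 tens, 7 ones (place-value notation) → 2×1000 + 7×100 + 5×10 + 7 = 2757 (decimal)
Compute |3847 - 2757| = 1090
1090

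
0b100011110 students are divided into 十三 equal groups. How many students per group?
Convert 0b100011110 (binary) → 256 + 16 + 8 + 4 + 2 = 286 (decimal)
Convert 十三 (Chinese numeral) → 1×10 + 3 = 13 (decimal)
Compute 286 ÷ 13 = 22
22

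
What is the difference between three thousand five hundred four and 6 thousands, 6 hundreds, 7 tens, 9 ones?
Convert three thousand five hundred four (English words) → 3×1000 + 5×100 + 4 = 3504 (decimal)
Convert 6 thousands, 6 hundreds, 7 tens, 9 ones (place-value notation) → 6×1000 + 6×100 + 7×10 + 9 = 6679 (decimal)
Difference: |3504 - 6679| = 3175
3175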